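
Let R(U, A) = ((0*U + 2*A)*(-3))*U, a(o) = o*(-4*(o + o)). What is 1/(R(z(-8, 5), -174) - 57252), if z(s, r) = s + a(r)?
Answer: -1/274404 ≈ -3.6443e-6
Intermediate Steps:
a(o) = -8*o² (a(o) = o*(-8*o) = -8*o²)
z(s, r) = s - 8*r²
R(U, A) = -6*A*U (R(U, A) = ((0 + 2*A)*(-3))*U = ((2*A)*(-3))*U = (-6*A)*U = -6*A*U)
1/(R(z(-8, 5), -174) - 57252) = 1/(-6*(-174)*(-8 - 8*5²) - 57252) = 1/(-6*(-174)*(-8 - 8*25) - 57252) = 1/(-6*(-174)*(-8 - 200) - 57252) = 1/(-6*(-174)*(-208) - 57252) = 1/(-217152 - 57252) = 1/(-274404) = -1/274404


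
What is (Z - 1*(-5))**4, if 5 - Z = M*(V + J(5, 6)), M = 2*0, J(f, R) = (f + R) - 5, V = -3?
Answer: 10000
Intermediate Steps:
J(f, R) = -5 + R + f (J(f, R) = (R + f) - 5 = -5 + R + f)
M = 0
Z = 5 (Z = 5 - 0*(-3 + (-5 + 6 + 5)) = 5 - 0*(-3 + 6) = 5 - 0*3 = 5 - 1*0 = 5 + 0 = 5)
(Z - 1*(-5))**4 = (5 - 1*(-5))**4 = (5 + 5)**4 = 10**4 = 10000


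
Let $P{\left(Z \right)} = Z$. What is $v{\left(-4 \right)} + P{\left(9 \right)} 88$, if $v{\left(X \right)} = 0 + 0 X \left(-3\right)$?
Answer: $792$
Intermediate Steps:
$v{\left(X \right)} = 0$ ($v{\left(X \right)} = 0 + 0 \left(-3\right) = 0 + 0 = 0$)
$v{\left(-4 \right)} + P{\left(9 \right)} 88 = 0 + 9 \cdot 88 = 0 + 792 = 792$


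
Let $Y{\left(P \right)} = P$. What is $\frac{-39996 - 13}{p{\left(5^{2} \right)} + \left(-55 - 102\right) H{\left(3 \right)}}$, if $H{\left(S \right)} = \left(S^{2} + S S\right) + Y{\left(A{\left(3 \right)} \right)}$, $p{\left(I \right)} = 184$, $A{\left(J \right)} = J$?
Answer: $\frac{40009}{3113} \approx 12.852$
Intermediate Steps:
$H{\left(S \right)} = 3 + 2 S^{2}$ ($H{\left(S \right)} = \left(S^{2} + S S\right) + 3 = \left(S^{2} + S^{2}\right) + 3 = 2 S^{2} + 3 = 3 + 2 S^{2}$)
$\frac{-39996 - 13}{p{\left(5^{2} \right)} + \left(-55 - 102\right) H{\left(3 \right)}} = \frac{-39996 - 13}{184 + \left(-55 - 102\right) \left(3 + 2 \cdot 3^{2}\right)} = - \frac{40009}{184 + \left(-55 - 102\right) \left(3 + 2 \cdot 9\right)} = - \frac{40009}{184 - 157 \left(3 + 18\right)} = - \frac{40009}{184 - 3297} = - \frac{40009}{-3113} = \left(-40009\right) \left(- \frac{1}{3113}\right) = \frac{40009}{3113}$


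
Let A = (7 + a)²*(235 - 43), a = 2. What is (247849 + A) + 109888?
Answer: 373289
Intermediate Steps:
A = 15552 (A = (7 + 2)²*(235 - 43) = 9²*192 = 81*192 = 15552)
(247849 + A) + 109888 = (247849 + 15552) + 109888 = 263401 + 109888 = 373289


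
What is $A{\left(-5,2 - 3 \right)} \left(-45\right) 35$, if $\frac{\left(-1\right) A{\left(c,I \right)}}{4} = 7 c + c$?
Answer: $-252000$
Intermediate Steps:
$A{\left(c,I \right)} = - 32 c$ ($A{\left(c,I \right)} = - 4 \left(7 c + c\right) = - 4 \cdot 8 c = - 32 c$)
$A{\left(-5,2 - 3 \right)} \left(-45\right) 35 = \left(-32\right) \left(-5\right) \left(-45\right) 35 = 160 \left(-45\right) 35 = \left(-7200\right) 35 = -252000$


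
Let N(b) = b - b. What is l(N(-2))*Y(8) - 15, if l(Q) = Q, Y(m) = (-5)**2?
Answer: -15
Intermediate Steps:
N(b) = 0
Y(m) = 25
l(N(-2))*Y(8) - 15 = 0*25 - 15 = 0 - 15 = -15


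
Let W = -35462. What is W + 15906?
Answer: -19556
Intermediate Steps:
W + 15906 = -35462 + 15906 = -19556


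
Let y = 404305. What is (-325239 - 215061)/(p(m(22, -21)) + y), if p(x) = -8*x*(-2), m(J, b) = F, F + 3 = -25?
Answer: -180100/134619 ≈ -1.3379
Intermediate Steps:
F = -28 (F = -3 - 25 = -28)
m(J, b) = -28
p(x) = 16*x
(-325239 - 215061)/(p(m(22, -21)) + y) = (-325239 - 215061)/(16*(-28) + 404305) = -540300/(-448 + 404305) = -540300/403857 = -540300*1/403857 = -180100/134619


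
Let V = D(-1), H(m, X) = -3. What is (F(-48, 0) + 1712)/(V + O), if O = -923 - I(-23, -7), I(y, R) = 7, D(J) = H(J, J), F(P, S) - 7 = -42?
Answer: -559/311 ≈ -1.7974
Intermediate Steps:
F(P, S) = -35 (F(P, S) = 7 - 42 = -35)
D(J) = -3
V = -3
O = -930 (O = -923 - 1*7 = -923 - 7 = -930)
(F(-48, 0) + 1712)/(V + O) = (-35 + 1712)/(-3 - 930) = 1677/(-933) = 1677*(-1/933) = -559/311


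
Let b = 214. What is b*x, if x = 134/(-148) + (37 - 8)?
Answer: 222453/37 ≈ 6012.2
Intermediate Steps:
x = 2079/74 (x = 134*(-1/148) + 29 = -67/74 + 29 = 2079/74 ≈ 28.095)
b*x = 214*(2079/74) = 222453/37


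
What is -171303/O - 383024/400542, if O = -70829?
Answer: 1885674515/1289544969 ≈ 1.4623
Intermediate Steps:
-171303/O - 383024/400542 = -171303/(-70829) - 383024/400542 = -171303*(-1/70829) - 383024*1/400542 = 15573/6439 - 191512/200271 = 1885674515/1289544969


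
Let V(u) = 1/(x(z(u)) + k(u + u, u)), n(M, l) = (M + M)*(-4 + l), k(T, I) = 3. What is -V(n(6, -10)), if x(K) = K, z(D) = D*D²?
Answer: 1/4741629 ≈ 2.1090e-7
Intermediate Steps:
z(D) = D³
n(M, l) = 2*M*(-4 + l) (n(M, l) = (2*M)*(-4 + l) = 2*M*(-4 + l))
V(u) = 1/(3 + u³) (V(u) = 1/(u³ + 3) = 1/(3 + u³))
-V(n(6, -10)) = -1/(3 + (2*6*(-4 - 10))³) = -1/(3 + (2*6*(-14))³) = -1/(3 + (-168)³) = -1/(3 - 4741632) = -1/(-4741629) = -1*(-1/4741629) = 1/4741629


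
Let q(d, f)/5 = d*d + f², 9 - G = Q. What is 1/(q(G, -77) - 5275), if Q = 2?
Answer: 1/24615 ≈ 4.0626e-5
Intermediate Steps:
G = 7 (G = 9 - 1*2 = 9 - 2 = 7)
q(d, f) = 5*d² + 5*f² (q(d, f) = 5*(d*d + f²) = 5*(d² + f²) = 5*d² + 5*f²)
1/(q(G, -77) - 5275) = 1/((5*7² + 5*(-77)²) - 5275) = 1/((5*49 + 5*5929) - 5275) = 1/((245 + 29645) - 5275) = 1/(29890 - 5275) = 1/24615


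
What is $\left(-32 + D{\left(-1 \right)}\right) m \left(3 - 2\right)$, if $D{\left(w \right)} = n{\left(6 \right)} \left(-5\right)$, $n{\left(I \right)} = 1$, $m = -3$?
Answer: $111$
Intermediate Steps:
$D{\left(w \right)} = -5$ ($D{\left(w \right)} = 1 \left(-5\right) = -5$)
$\left(-32 + D{\left(-1 \right)}\right) m \left(3 - 2\right) = \left(-32 - 5\right) \left(- 3 \left(3 - 2\right)\right) = - 37 \left(\left(-3\right) 1\right) = \left(-37\right) \left(-3\right) = 111$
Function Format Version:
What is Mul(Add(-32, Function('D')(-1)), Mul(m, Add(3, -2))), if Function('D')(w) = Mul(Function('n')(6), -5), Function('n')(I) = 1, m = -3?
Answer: 111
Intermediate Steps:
Function('D')(w) = -5 (Function('D')(w) = Mul(1, -5) = -5)
Mul(Add(-32, Function('D')(-1)), Mul(m, Add(3, -2))) = Mul(Add(-32, -5), Mul(-3, Add(3, -2))) = Mul(-37, Mul(-3, 1)) = Mul(-37, -3) = 111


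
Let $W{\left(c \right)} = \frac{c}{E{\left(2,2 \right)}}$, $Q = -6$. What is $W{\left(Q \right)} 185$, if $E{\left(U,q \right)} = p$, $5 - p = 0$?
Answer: $-222$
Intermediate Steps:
$p = 5$ ($p = 5 - 0 = 5 + 0 = 5$)
$E{\left(U,q \right)} = 5$
$W{\left(c \right)} = \frac{c}{5}$
$W{\left(Q \right)} 185 = \frac{1}{5} \left(-6\right) 185 = \left(- \frac{6}{5}\right) 185 = -222$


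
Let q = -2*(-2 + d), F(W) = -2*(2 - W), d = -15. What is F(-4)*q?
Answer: -408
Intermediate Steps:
F(W) = -4 + 2*W
q = 34 (q = -2*(-2 - 15) = -2*(-17) = 34)
F(-4)*q = (-4 + 2*(-4))*34 = (-4 - 8)*34 = -12*34 = -408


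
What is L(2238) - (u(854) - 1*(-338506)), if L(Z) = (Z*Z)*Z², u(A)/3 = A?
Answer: 25086514377668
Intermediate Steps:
u(A) = 3*A
L(Z) = Z⁴ (L(Z) = Z²*Z² = Z⁴)
L(2238) - (u(854) - 1*(-338506)) = 2238⁴ - (3*854 - 1*(-338506)) = 25086514718736 - (2562 + 338506) = 25086514718736 - 1*341068 = 25086514718736 - 341068 = 25086514377668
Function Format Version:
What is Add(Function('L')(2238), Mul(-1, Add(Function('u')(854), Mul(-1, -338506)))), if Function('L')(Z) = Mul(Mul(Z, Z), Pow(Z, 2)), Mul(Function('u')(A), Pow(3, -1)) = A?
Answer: 25086514377668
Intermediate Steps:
Function('u')(A) = Mul(3, A)
Function('L')(Z) = Pow(Z, 4) (Function('L')(Z) = Mul(Pow(Z, 2), Pow(Z, 2)) = Pow(Z, 4))
Add(Function('L')(2238), Mul(-1, Add(Function('u')(854), Mul(-1, -338506)))) = Add(Pow(2238, 4), Mul(-1, Add(Mul(3, 854), Mul(-1, -338506)))) = Add(25086514718736, Mul(-1, Add(2562, 338506))) = Add(25086514718736, Mul(-1, 341068)) = Add(25086514718736, -341068) = 25086514377668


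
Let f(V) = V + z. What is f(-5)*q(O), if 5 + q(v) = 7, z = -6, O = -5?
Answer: -22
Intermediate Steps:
f(V) = -6 + V (f(V) = V - 6 = -6 + V)
q(v) = 2 (q(v) = -5 + 7 = 2)
f(-5)*q(O) = (-6 - 5)*2 = -11*2 = -22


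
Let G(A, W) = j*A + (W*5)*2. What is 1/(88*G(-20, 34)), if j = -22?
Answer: 1/68640 ≈ 1.4569e-5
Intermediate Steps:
G(A, W) = -22*A + 10*W (G(A, W) = -22*A + (W*5)*2 = -22*A + (5*W)*2 = -22*A + 10*W)
1/(88*G(-20, 34)) = 1/(88*(-22*(-20) + 10*34)) = 1/(88*(440 + 340)) = 1/(88*780) = 1/68640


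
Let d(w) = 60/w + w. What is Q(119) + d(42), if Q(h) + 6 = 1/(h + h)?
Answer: 8909/238 ≈ 37.433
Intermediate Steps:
Q(h) = -6 + 1/(2*h) (Q(h) = -6 + 1/(h + h) = -6 + 1/(2*h))
d(w) = w + 60/w
Q(119) + d(42) = (-6 + (½)/119) + (42 + 60/42) = (-6 + (½)*(1/119)) + (42 + 60*(1/42)) = (-6 + 1/238) + (42 + 10/7) = -1427/238 + 304/7 = 8909/238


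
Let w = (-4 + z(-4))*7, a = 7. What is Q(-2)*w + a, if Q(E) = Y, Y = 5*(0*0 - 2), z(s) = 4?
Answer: 7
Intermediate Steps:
Y = -10 (Y = 5*(0 - 2) = 5*(-2) = -10)
w = 0 (w = (-4 + 4)*7 = 0*7 = 0)
Q(E) = -10
Q(-2)*w + a = -10*0 + 7 = 0 + 7 = 7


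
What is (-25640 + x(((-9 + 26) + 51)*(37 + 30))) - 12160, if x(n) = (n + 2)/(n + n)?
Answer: -172214521/4556 ≈ -37800.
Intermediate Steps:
x(n) = (2 + n)/(2*n) (x(n) = (2 + n)/((2*n)) = (2 + n)*(1/(2*n)) = (2 + n)/(2*n))
(-25640 + x(((-9 + 26) + 51)*(37 + 30))) - 12160 = (-25640 + (2 + ((-9 + 26) + 51)*(37 + 30))/(2*((((-9 + 26) + 51)*(37 + 30))))) - 12160 = (-25640 + (2 + (17 + 51)*67)/(2*(((17 + 51)*67)))) - 12160 = (-25640 + (2 + 68*67)/(2*((68*67)))) - 12160 = (-25640 + (1/2)*(2 + 4556)/4556) - 12160 = (-25640 + (1/2)*(1/4556)*4558) - 12160 = (-25640 + 2279/4556) - 12160 = -116813561/4556 - 12160 = -172214521/4556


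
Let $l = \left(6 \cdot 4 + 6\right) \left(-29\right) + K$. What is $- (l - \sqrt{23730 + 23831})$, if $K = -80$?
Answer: $950 + \sqrt{47561} \approx 1168.1$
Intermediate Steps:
$l = -950$ ($l = \left(6 \cdot 4 + 6\right) \left(-29\right) - 80 = \left(24 + 6\right) \left(-29\right) - 80 = 30 \left(-29\right) - 80 = -870 - 80 = -950$)
$- (l - \sqrt{23730 + 23831}) = - (-950 - \sqrt{23730 + 23831}) = - (-950 - \sqrt{47561}) = 950 + \sqrt{47561}$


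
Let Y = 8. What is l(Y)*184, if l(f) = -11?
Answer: -2024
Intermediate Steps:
l(Y)*184 = -11*184 = -2024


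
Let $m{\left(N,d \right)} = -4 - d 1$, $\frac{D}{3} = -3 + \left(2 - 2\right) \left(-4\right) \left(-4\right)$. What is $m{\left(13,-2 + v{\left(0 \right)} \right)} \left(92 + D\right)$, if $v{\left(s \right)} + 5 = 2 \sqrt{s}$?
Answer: $249$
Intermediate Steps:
$v{\left(s \right)} = -5 + 2 \sqrt{s}$
$D = -9$ ($D = 3 \left(-3 + \left(2 - 2\right) \left(-4\right) \left(-4\right)\right) = 3 \left(-3 + 0 \left(-4\right) \left(-4\right)\right) = 3 \left(-3 + 0 \left(-4\right)\right) = 3 \left(-3 + 0\right) = 3 \left(-3\right) = -9$)
$m{\left(N,d \right)} = -4 - d$
$m{\left(13,-2 + v{\left(0 \right)} \right)} \left(92 + D\right) = \left(-4 - \left(-2 - \left(5 - 2 \sqrt{0}\right)\right)\right) \left(92 - 9\right) = \left(-4 - \left(-2 + \left(-5 + 2 \cdot 0\right)\right)\right) 83 = \left(-4 - \left(-2 + \left(-5 + 0\right)\right)\right) 83 = \left(-4 - \left(-2 - 5\right)\right) 83 = \left(-4 - -7\right) 83 = \left(-4 + 7\right) 83 = 3 \cdot 83 = 249$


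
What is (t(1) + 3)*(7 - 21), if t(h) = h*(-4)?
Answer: 14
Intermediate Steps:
t(h) = -4*h
(t(1) + 3)*(7 - 21) = (-4*1 + 3)*(7 - 21) = (-4 + 3)*(-14) = -1*(-14) = 14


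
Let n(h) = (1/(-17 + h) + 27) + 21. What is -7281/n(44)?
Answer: -196587/1297 ≈ -151.57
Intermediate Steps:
n(h) = 48 + 1/(-17 + h) (n(h) = (27 + 1/(-17 + h)) + 21 = 48 + 1/(-17 + h))
-7281/n(44) = -7281*(-17 + 44)/(-815 + 48*44) = -7281*27/(-815 + 2112) = -7281/((1/27)*1297) = -7281/1297/27 = -7281*27/1297 = -196587/1297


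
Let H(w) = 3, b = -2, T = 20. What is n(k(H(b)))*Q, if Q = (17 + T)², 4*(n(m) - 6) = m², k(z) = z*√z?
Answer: 69819/4 ≈ 17455.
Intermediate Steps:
k(z) = z^(3/2)
n(m) = 6 + m²/4
Q = 1369 (Q = (17 + 20)² = 37² = 1369)
n(k(H(b)))*Q = (6 + (3^(3/2))²/4)*1369 = (6 + (3*√3)²/4)*1369 = (6 + (¼)*27)*1369 = (6 + 27/4)*1369 = (51/4)*1369 = 69819/4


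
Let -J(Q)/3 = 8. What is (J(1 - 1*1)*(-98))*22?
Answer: 51744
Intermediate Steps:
J(Q) = -24 (J(Q) = -3*8 = -24)
(J(1 - 1*1)*(-98))*22 = -24*(-98)*22 = 2352*22 = 51744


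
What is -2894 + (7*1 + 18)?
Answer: -2869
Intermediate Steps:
-2894 + (7*1 + 18) = -2894 + (7 + 18) = -2894 + 25 = -2869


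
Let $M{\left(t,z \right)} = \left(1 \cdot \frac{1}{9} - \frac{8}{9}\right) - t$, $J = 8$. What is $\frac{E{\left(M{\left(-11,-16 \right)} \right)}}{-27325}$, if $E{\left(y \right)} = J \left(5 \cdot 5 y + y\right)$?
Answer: $- \frac{19136}{245925} \approx -0.077812$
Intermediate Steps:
$M{\left(t,z \right)} = - \frac{7}{9} - t$ ($M{\left(t,z \right)} = \left(1 \cdot \frac{1}{9} - \frac{8}{9}\right) - t = \left(\frac{1}{9} - \frac{8}{9}\right) - t = - \frac{7}{9} - t$)
$E{\left(y \right)} = 208 y$ ($E{\left(y \right)} = 8 \left(5 \cdot 5 y + y\right) = 8 \left(25 y + y\right) = 8 \cdot 26 y = 208 y$)
$\frac{E{\left(M{\left(-11,-16 \right)} \right)}}{-27325} = \frac{208 \left(- \frac{7}{9} - -11\right)}{-27325} = 208 \left(- \frac{7}{9} + 11\right) \left(- \frac{1}{27325}\right) = 208 \cdot \frac{92}{9} \left(- \frac{1}{27325}\right) = \frac{19136}{9} \left(- \frac{1}{27325}\right) = - \frac{19136}{245925}$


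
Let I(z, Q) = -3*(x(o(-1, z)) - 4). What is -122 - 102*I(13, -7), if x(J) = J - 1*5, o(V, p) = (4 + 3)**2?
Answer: 12118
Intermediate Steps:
o(V, p) = 49 (o(V, p) = 7**2 = 49)
x(J) = -5 + J (x(J) = J - 5 = -5 + J)
I(z, Q) = -120 (I(z, Q) = -3*((-5 + 49) - 4) = -3*(44 - 4) = -3*40 = -120)
-122 - 102*I(13, -7) = -122 - 102*(-120) = -122 + 12240 = 12118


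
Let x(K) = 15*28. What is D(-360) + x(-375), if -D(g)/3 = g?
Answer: 1500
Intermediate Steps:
x(K) = 420
D(g) = -3*g
D(-360) + x(-375) = -3*(-360) + 420 = 1080 + 420 = 1500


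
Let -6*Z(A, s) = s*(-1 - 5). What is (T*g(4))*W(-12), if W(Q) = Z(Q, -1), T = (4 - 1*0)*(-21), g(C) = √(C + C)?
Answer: 168*√2 ≈ 237.59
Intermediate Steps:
g(C) = √2*√C (g(C) = √(2*C) = √2*√C)
Z(A, s) = s (Z(A, s) = -s*(-1 - 5)/6 = -s*(-6)/6 = -(-1)*s = s)
T = -84 (T = (4 + 0)*(-21) = 4*(-21) = -84)
W(Q) = -1
(T*g(4))*W(-12) = -84*√2*√4*(-1) = -84*√2*2*(-1) = -168*√2*(-1) = 168*√2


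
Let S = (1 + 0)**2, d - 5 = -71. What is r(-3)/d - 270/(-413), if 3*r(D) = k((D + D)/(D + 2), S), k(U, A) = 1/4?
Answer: 213427/327096 ≈ 0.65249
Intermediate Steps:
d = -66 (d = 5 - 71 = -66)
S = 1 (S = 1**2 = 1)
k(U, A) = 1/4
r(D) = 1/12 (r(D) = (1/3)*(1/4) = 1/12)
r(-3)/d - 270/(-413) = (1/12)/(-66) - 270/(-413) = (1/12)*(-1/66) - 270*(-1/413) = -1/792 + 270/413 = 213427/327096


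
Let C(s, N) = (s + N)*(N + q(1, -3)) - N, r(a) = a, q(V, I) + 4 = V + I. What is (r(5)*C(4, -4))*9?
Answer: 180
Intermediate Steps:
q(V, I) = -4 + I + V (q(V, I) = -4 + (V + I) = -4 + (I + V) = -4 + I + V)
C(s, N) = -N + (-6 + N)*(N + s) (C(s, N) = (s + N)*(N + (-4 - 3 + 1)) - N = (N + s)*(N - 6) - N = (N + s)*(-6 + N) - N = (-6 + N)*(N + s) - N = -N + (-6 + N)*(N + s))
(r(5)*C(4, -4))*9 = (5*((-4)² - 7*(-4) - 6*4 - 4*4))*9 = (5*(16 + 28 - 24 - 16))*9 = (5*4)*9 = 20*9 = 180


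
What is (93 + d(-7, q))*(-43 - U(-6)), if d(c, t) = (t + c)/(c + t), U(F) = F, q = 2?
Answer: -3478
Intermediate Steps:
d(c, t) = 1 (d(c, t) = (c + t)/(c + t) = 1)
(93 + d(-7, q))*(-43 - U(-6)) = (93 + 1)*(-43 - 1*(-6)) = 94*(-43 + 6) = 94*(-37) = -3478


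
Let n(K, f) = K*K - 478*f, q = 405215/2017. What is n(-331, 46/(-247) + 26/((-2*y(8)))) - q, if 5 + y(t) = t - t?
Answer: 269541403064/2490995 ≈ 1.0821e+5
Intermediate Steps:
q = 405215/2017 (q = 405215*(1/2017) = 405215/2017 ≈ 200.90)
y(t) = -5 (y(t) = -5 + (t - t) = -5 + 0 = -5)
n(K, f) = K² - 478*f
n(-331, 46/(-247) + 26/((-2*y(8)))) - q = ((-331)² - 478*(46/(-247) + 26/((-2*(-5))))) - 1*405215/2017 = (109561 - 478*(46*(-1/247) + 26/10)) - 405215/2017 = (109561 - 478*(-46/247 + 26*(⅒))) - 405215/2017 = (109561 - 478*(-46/247 + 13/5)) - 405215/2017 = (109561 - 478*2981/1235) - 405215/2017 = (109561 - 1424918/1235) - 405215/2017 = 133882917/1235 - 405215/2017 = 269541403064/2490995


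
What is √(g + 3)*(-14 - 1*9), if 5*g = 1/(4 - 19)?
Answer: -92*√42/15 ≈ -39.749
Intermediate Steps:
g = -1/75 (g = 1/(5*(4 - 19)) = (⅕)/(-15) = (⅕)*(-1/15) = -1/75 ≈ -0.013333)
√(g + 3)*(-14 - 1*9) = √(-1/75 + 3)*(-14 - 1*9) = √(224/75)*(-14 - 9) = (4*√42/15)*(-23) = -92*√42/15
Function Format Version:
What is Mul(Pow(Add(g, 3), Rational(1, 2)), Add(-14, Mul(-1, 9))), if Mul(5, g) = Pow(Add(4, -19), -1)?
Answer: Mul(Rational(-92, 15), Pow(42, Rational(1, 2))) ≈ -39.749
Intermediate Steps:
g = Rational(-1, 75) (g = Mul(Rational(1, 5), Pow(Add(4, -19), -1)) = Mul(Rational(1, 5), Pow(-15, -1)) = Mul(Rational(1, 5), Rational(-1, 15)) = Rational(-1, 75) ≈ -0.013333)
Mul(Pow(Add(g, 3), Rational(1, 2)), Add(-14, Mul(-1, 9))) = Mul(Pow(Add(Rational(-1, 75), 3), Rational(1, 2)), Add(-14, Mul(-1, 9))) = Mul(Pow(Rational(224, 75), Rational(1, 2)), Add(-14, -9)) = Mul(Mul(Rational(4, 15), Pow(42, Rational(1, 2))), -23) = Mul(Rational(-92, 15), Pow(42, Rational(1, 2)))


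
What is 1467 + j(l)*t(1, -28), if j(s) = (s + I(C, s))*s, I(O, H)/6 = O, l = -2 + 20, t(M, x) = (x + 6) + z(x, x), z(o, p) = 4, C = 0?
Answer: -4365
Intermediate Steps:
t(M, x) = 10 + x (t(M, x) = (x + 6) + 4 = (6 + x) + 4 = 10 + x)
l = 18
I(O, H) = 6*O
j(s) = s² (j(s) = (s + 6*0)*s = (s + 0)*s = s*s = s²)
1467 + j(l)*t(1, -28) = 1467 + 18²*(10 - 28) = 1467 + 324*(-18) = 1467 - 5832 = -4365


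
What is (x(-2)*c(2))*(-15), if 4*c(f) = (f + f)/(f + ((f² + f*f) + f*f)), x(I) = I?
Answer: 15/7 ≈ 2.1429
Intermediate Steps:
c(f) = f/(2*(f + 3*f²)) (c(f) = ((f + f)/(f + ((f² + f*f) + f*f)))/4 = ((2*f)/(f + ((f² + f²) + f²)))/4 = ((2*f)/(f + (2*f² + f²)))/4 = ((2*f)/(f + 3*f²))/4 = (2*f/(f + 3*f²))/4 = f/(2*(f + 3*f²)))
(x(-2)*c(2))*(-15) = -1/(1 + 3*2)*(-15) = -1/(1 + 6)*(-15) = -1/7*(-15) = -2*1/14*(-15) = -⅐*(-15) = 15/7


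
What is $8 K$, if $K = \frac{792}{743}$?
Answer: $\frac{6336}{743} \approx 8.5276$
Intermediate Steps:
$K = \frac{792}{743}$ ($K = 792 \cdot \frac{1}{743} = \frac{792}{743} \approx 1.0659$)
$8 K = 8 \cdot \frac{792}{743} = \frac{6336}{743}$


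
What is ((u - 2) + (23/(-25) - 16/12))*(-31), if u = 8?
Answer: -8711/75 ≈ -116.15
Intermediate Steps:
((u - 2) + (23/(-25) - 16/12))*(-31) = ((8 - 2) + (23/(-25) - 16/12))*(-31) = (6 + (23*(-1/25) - 16*1/12))*(-31) = (6 + (-23/25 - 4/3))*(-31) = (6 - 169/75)*(-31) = (281/75)*(-31) = -8711/75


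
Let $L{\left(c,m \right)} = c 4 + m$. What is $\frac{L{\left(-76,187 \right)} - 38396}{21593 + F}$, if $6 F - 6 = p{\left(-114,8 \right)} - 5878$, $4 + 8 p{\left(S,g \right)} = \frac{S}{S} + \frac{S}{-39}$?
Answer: $- \frac{8010704}{4287781} \approx -1.8683$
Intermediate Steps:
$L{\left(c,m \right)} = m + 4 c$ ($L{\left(c,m \right)} = 4 c + m = m + 4 c$)
$p{\left(S,g \right)} = - \frac{3}{8} - \frac{S}{312}$ ($p{\left(S,g \right)} = - \frac{1}{2} + \frac{\frac{S}{S} + \frac{S}{-39}}{8} = - \frac{1}{2} + \frac{1 + S \left(- \frac{1}{39}\right)}{8} = - \frac{1}{2} + \frac{1 - \frac{S}{39}}{8} = - \frac{1}{2} - \left(- \frac{1}{8} + \frac{S}{312}\right) = - \frac{3}{8} - \frac{S}{312}$)
$F = - \frac{203563}{208}$ ($F = 1 + \frac{\left(- \frac{3}{8} - - \frac{19}{52}\right) - 5878}{6} = 1 + \frac{\left(- \frac{3}{8} + \frac{19}{52}\right) - 5878}{6} = 1 + \frac{- \frac{1}{104} - 5878}{6} = 1 + \frac{1}{6} \left(- \frac{611313}{104}\right) = 1 - \frac{203771}{208} = - \frac{203563}{208} \approx -978.67$)
$\frac{L{\left(-76,187 \right)} - 38396}{21593 + F} = \frac{\left(187 + 4 \left(-76\right)\right) - 38396}{21593 - \frac{203563}{208}} = \frac{\left(187 - 304\right) - 38396}{\frac{4287781}{208}} = \left(-117 - 38396\right) \frac{208}{4287781} = \left(-38513\right) \frac{208}{4287781} = - \frac{8010704}{4287781}$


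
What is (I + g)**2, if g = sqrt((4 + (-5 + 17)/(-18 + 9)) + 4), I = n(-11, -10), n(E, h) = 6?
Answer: 128/3 + 8*sqrt(15) ≈ 73.651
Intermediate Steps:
I = 6
g = 2*sqrt(15)/3 (g = sqrt((4 + 12/(-9)) + 4) = sqrt((4 + 12*(-1/9)) + 4) = sqrt((4 - 4/3) + 4) = sqrt(8/3 + 4) = sqrt(20/3) = 2*sqrt(15)/3 ≈ 2.5820)
(I + g)**2 = (6 + 2*sqrt(15)/3)**2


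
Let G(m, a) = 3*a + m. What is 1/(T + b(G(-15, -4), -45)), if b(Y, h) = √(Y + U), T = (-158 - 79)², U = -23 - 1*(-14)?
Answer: 6241/350550733 - 2*I/1051652199 ≈ 1.7803e-5 - 1.9018e-9*I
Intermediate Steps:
G(m, a) = m + 3*a
U = -9 (U = -23 + 14 = -9)
T = 56169 (T = (-237)² = 56169)
b(Y, h) = √(-9 + Y) (b(Y, h) = √(Y - 9) = √(-9 + Y))
1/(T + b(G(-15, -4), -45)) = 1/(56169 + √(-9 + (-15 + 3*(-4)))) = 1/(56169 + √(-9 + (-15 - 12))) = 1/(56169 + √(-9 - 27)) = 1/(56169 + √(-36)) = 1/(56169 + 6*I) = (56169 - 6*I)/3154956597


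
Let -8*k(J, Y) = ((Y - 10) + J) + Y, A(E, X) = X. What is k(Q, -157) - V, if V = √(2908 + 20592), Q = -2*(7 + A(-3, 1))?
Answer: 85/2 - 10*√235 ≈ -110.80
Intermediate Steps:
Q = -16 (Q = -2*(7 + 1) = -2*8 = -16)
k(J, Y) = 5/4 - Y/4 - J/8 (k(J, Y) = -(((Y - 10) + J) + Y)/8 = -(((-10 + Y) + J) + Y)/8 = -((-10 + J + Y) + Y)/8 = -(-10 + J + 2*Y)/8 = 5/4 - Y/4 - J/8)
V = 10*√235 (V = √23500 = 10*√235 ≈ 153.30)
k(Q, -157) - V = (5/4 - ¼*(-157) - ⅛*(-16)) - 10*√235 = (5/4 + 157/4 + 2) - 10*√235 = 85/2 - 10*√235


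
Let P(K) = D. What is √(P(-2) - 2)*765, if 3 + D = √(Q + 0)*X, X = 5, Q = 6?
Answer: 765*√(-5 + 5*√6) ≈ 2059.5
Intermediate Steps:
D = -3 + 5*√6 (D = -3 + √(6 + 0)*5 = -3 + √6*5 = -3 + 5*√6 ≈ 9.2475)
P(K) = -3 + 5*√6
√(P(-2) - 2)*765 = √((-3 + 5*√6) - 2)*765 = √(-5 + 5*√6)*765 = 765*√(-5 + 5*√6)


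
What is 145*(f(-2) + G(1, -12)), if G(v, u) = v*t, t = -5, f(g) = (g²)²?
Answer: 1595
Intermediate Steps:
f(g) = g⁴
G(v, u) = -5*v (G(v, u) = v*(-5) = -5*v)
145*(f(-2) + G(1, -12)) = 145*((-2)⁴ - 5*1) = 145*(16 - 5) = 145*11 = 1595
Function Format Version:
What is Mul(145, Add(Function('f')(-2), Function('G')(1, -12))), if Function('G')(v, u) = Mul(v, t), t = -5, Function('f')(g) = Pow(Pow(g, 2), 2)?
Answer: 1595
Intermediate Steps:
Function('f')(g) = Pow(g, 4)
Function('G')(v, u) = Mul(-5, v) (Function('G')(v, u) = Mul(v, -5) = Mul(-5, v))
Mul(145, Add(Function('f')(-2), Function('G')(1, -12))) = Mul(145, Add(Pow(-2, 4), Mul(-5, 1))) = Mul(145, Add(16, -5)) = Mul(145, 11) = 1595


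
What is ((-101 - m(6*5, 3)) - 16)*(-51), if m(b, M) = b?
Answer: 7497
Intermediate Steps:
((-101 - m(6*5, 3)) - 16)*(-51) = ((-101 - 6*5) - 16)*(-51) = ((-101 - 1*30) - 16)*(-51) = ((-101 - 30) - 16)*(-51) = (-131 - 16)*(-51) = -147*(-51) = 7497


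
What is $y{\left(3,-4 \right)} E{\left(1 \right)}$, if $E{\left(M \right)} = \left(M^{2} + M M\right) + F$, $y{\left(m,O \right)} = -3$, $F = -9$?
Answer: $21$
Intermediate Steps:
$E{\left(M \right)} = -9 + 2 M^{2}$ ($E{\left(M \right)} = \left(M^{2} + M M\right) - 9 = \left(M^{2} + M^{2}\right) - 9 = 2 M^{2} - 9 = -9 + 2 M^{2}$)
$y{\left(3,-4 \right)} E{\left(1 \right)} = - 3 \left(-9 + 2 \cdot 1^{2}\right) = - 3 \left(-9 + 2 \cdot 1\right) = - 3 \left(-9 + 2\right) = \left(-3\right) \left(-7\right) = 21$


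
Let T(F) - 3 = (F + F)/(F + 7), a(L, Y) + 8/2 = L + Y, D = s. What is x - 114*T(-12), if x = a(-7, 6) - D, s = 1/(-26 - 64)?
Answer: -80477/90 ≈ -894.19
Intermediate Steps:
s = -1/90 (s = 1/(-90) = -1/90 ≈ -0.011111)
D = -1/90 ≈ -0.011111
a(L, Y) = -4 + L + Y (a(L, Y) = -4 + (L + Y) = -4 + L + Y)
T(F) = 3 + 2*F/(7 + F) (T(F) = 3 + (F + F)/(F + 7) = 3 + (2*F)/(7 + F) = 3 + 2*F/(7 + F))
x = -449/90 (x = (-4 - 7 + 6) - 1*(-1/90) = -5 + 1/90 = -449/90 ≈ -4.9889)
x - 114*T(-12) = -449/90 - 114*(21 + 5*(-12))/(7 - 12) = -449/90 - 114*(21 - 60)/(-5) = -449/90 - (-114)*(-39)/5 = -449/90 - 114*39/5 = -449/90 - 4446/5 = -80477/90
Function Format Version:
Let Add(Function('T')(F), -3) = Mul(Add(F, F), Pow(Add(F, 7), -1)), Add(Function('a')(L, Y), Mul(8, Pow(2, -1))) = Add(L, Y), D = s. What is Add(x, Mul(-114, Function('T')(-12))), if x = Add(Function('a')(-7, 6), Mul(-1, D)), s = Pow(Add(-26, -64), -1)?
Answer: Rational(-80477, 90) ≈ -894.19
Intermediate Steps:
s = Rational(-1, 90) (s = Pow(-90, -1) = Rational(-1, 90) ≈ -0.011111)
D = Rational(-1, 90) ≈ -0.011111
Function('a')(L, Y) = Add(-4, L, Y) (Function('a')(L, Y) = Add(-4, Add(L, Y)) = Add(-4, L, Y))
Function('T')(F) = Add(3, Mul(2, F, Pow(Add(7, F), -1))) (Function('T')(F) = Add(3, Mul(Add(F, F), Pow(Add(F, 7), -1))) = Add(3, Mul(Mul(2, F), Pow(Add(7, F), -1))) = Add(3, Mul(2, F, Pow(Add(7, F), -1))))
x = Rational(-449, 90) (x = Add(Add(-4, -7, 6), Mul(-1, Rational(-1, 90))) = Add(-5, Rational(1, 90)) = Rational(-449, 90) ≈ -4.9889)
Add(x, Mul(-114, Function('T')(-12))) = Add(Rational(-449, 90), Mul(-114, Mul(Pow(Add(7, -12), -1), Add(21, Mul(5, -12))))) = Add(Rational(-449, 90), Mul(-114, Mul(Pow(-5, -1), Add(21, -60)))) = Add(Rational(-449, 90), Mul(-114, Mul(Rational(-1, 5), -39))) = Add(Rational(-449, 90), Mul(-114, Rational(39, 5))) = Add(Rational(-449, 90), Rational(-4446, 5)) = Rational(-80477, 90)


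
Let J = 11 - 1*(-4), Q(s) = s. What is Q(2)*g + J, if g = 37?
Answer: 89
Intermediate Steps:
J = 15 (J = 11 + 4 = 15)
Q(2)*g + J = 2*37 + 15 = 74 + 15 = 89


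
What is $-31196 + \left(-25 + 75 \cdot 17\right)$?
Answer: $-29946$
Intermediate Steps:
$-31196 + \left(-25 + 75 \cdot 17\right) = -31196 + \left(-25 + 1275\right) = -31196 + 1250 = -29946$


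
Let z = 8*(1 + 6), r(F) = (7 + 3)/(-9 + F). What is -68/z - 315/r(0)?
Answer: 1976/7 ≈ 282.29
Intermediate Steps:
r(F) = 10/(-9 + F)
z = 56 (z = 8*7 = 56)
-68/z - 315/r(0) = -68/56 - 315/(10/(-9 + 0)) = -68*1/56 - 315/(10/(-9)) = -17/14 - 315/(10*(-1/9)) = -17/14 - 315/(-10/9) = -17/14 - 315*(-9/10) = -17/14 + 567/2 = 1976/7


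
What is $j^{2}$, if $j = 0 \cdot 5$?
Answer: $0$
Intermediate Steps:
$j = 0$
$j^{2} = 0^{2} = 0$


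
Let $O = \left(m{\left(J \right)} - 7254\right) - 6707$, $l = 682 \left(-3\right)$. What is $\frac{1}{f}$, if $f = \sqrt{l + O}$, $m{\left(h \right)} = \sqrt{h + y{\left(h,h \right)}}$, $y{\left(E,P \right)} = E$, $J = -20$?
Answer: $\frac{1}{\sqrt{-16007 + 2 i \sqrt{10}}} \approx 1.6 \cdot 10^{-6} - 0.007904 i$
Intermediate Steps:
$m{\left(h \right)} = \sqrt{2} \sqrt{h}$ ($m{\left(h \right)} = \sqrt{h + h} = \sqrt{2 h} = \sqrt{2} \sqrt{h}$)
$l = -2046$
$O = -13961 + 2 i \sqrt{10}$ ($O = \left(\sqrt{2} \sqrt{-20} - 7254\right) - 6707 = \left(\sqrt{2} \cdot 2 i \sqrt{5} - 7254\right) - 6707 = \left(2 i \sqrt{10} - 7254\right) - 6707 = \left(-7254 + 2 i \sqrt{10}\right) - 6707 = -13961 + 2 i \sqrt{10} \approx -13961.0 + 6.3246 i$)
$f = \sqrt{-16007 + 2 i \sqrt{10}}$ ($f = \sqrt{-2046 - \left(13961 - 2 i \sqrt{10}\right)} = \sqrt{-16007 + 2 i \sqrt{10}} \approx 0.025 + 126.52 i$)
$\frac{1}{f} = \frac{1}{\sqrt{-16007 + 2 i \sqrt{10}}}$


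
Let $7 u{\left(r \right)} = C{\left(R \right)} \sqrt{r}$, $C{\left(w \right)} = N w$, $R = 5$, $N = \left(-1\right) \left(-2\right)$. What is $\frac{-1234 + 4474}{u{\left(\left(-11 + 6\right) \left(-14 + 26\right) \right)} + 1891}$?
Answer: $\frac{300215160}{175224169} - \frac{453600 i \sqrt{15}}{175224169} \approx 1.7133 - 0.010026 i$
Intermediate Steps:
$N = 2$
$C{\left(w \right)} = 2 w$
$u{\left(r \right)} = \frac{10 \sqrt{r}}{7}$ ($u{\left(r \right)} = \frac{2 \cdot 5 \sqrt{r}}{7} = \frac{10 \sqrt{r}}{7}$)
$\frac{-1234 + 4474}{u{\left(\left(-11 + 6\right) \left(-14 + 26\right) \right)} + 1891} = \frac{-1234 + 4474}{\frac{10 \sqrt{\left(-11 + 6\right) \left(-14 + 26\right)}}{7} + 1891} = \frac{3240}{\frac{10 \sqrt{\left(-5\right) 12}}{7} + 1891} = \frac{3240}{\frac{10 \sqrt{-60}}{7} + 1891} = \frac{3240}{\frac{10 \cdot 2 i \sqrt{15}}{7} + 1891} = \frac{3240}{\frac{20 i \sqrt{15}}{7} + 1891} = \frac{3240}{1891 + \frac{20 i \sqrt{15}}{7}}$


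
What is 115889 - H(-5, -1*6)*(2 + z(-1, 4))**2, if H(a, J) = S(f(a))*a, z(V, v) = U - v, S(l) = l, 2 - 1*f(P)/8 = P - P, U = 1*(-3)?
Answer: 117889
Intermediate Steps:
U = -3
f(P) = 16 (f(P) = 16 - 8*(P - P) = 16 - 8*0 = 16 + 0 = 16)
z(V, v) = -3 - v
H(a, J) = 16*a
115889 - H(-5, -1*6)*(2 + z(-1, 4))**2 = 115889 - 16*(-5)*(2 + (-3 - 1*4))**2 = 115889 - (-80)*(2 + (-3 - 4))**2 = 115889 - (-80)*(2 - 7)**2 = 115889 - (-80)*(-5)**2 = 115889 - (-80)*25 = 115889 - 1*(-2000) = 115889 + 2000 = 117889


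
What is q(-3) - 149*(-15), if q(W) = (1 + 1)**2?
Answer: 2239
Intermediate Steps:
q(W) = 4 (q(W) = 2**2 = 4)
q(-3) - 149*(-15) = 4 - 149*(-15) = 4 + 2235 = 2239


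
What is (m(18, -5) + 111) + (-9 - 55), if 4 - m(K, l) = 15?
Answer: 36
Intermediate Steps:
m(K, l) = -11 (m(K, l) = 4 - 1*15 = 4 - 15 = -11)
(m(18, -5) + 111) + (-9 - 55) = (-11 + 111) + (-9 - 55) = 100 - 64 = 36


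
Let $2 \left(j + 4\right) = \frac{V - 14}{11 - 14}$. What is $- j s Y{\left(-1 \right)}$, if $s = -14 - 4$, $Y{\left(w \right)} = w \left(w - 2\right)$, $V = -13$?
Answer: $27$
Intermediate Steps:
$Y{\left(w \right)} = w \left(-2 + w\right)$
$s = -18$ ($s = -14 - 4 = -18$)
$j = \frac{1}{2}$ ($j = -4 + \frac{\left(-13 - 14\right) \frac{1}{11 - 14}}{2} = -4 + \frac{\left(-27\right) \frac{1}{-3}}{2} = -4 + \frac{\left(-27\right) \left(- \frac{1}{3}\right)}{2} = -4 + \frac{1}{2} \cdot 9 = -4 + \frac{9}{2} = \frac{1}{2} \approx 0.5$)
$- j s Y{\left(-1 \right)} = \left(-1\right) \frac{1}{2} \left(-18\right) \left(- (-2 - 1)\right) = \left(- \frac{1}{2}\right) \left(-18\right) \left(\left(-1\right) \left(-3\right)\right) = 9 \cdot 3 = 27$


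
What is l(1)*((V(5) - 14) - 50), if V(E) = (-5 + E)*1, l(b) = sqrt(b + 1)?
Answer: -64*sqrt(2) ≈ -90.510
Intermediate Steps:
l(b) = sqrt(1 + b)
V(E) = -5 + E
l(1)*((V(5) - 14) - 50) = sqrt(1 + 1)*(((-5 + 5) - 14) - 50) = sqrt(2)*((0 - 14) - 50) = sqrt(2)*(-14 - 50) = sqrt(2)*(-64) = -64*sqrt(2)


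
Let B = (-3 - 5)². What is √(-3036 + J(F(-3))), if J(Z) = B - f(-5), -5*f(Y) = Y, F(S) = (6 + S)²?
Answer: I*√2973 ≈ 54.525*I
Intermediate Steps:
B = 64 (B = (-8)² = 64)
f(Y) = -Y/5
J(Z) = 63 (J(Z) = 64 - (-1)*(-5)/5 = 64 - 1*1 = 64 - 1 = 63)
√(-3036 + J(F(-3))) = √(-3036 + 63) = √(-2973) = I*√2973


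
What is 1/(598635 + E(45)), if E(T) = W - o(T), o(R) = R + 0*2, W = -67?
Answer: 1/598523 ≈ 1.6708e-6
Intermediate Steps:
o(R) = R (o(R) = R + 0 = R)
E(T) = -67 - T
1/(598635 + E(45)) = 1/(598635 + (-67 - 1*45)) = 1/(598635 + (-67 - 45)) = 1/(598635 - 112) = 1/598523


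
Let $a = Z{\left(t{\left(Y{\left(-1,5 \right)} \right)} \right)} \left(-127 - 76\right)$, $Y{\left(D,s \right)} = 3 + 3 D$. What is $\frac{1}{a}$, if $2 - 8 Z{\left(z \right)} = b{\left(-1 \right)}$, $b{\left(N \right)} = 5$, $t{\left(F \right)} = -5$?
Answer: $\frac{8}{609} \approx 0.013136$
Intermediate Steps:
$Z{\left(z \right)} = - \frac{3}{8}$ ($Z{\left(z \right)} = \frac{1}{4} - \frac{5}{8} = - \frac{3}{8}$)
$a = \frac{609}{8}$ ($a = - \frac{3 \left(-127 - 76\right)}{8} = \left(- \frac{3}{8}\right) \left(-203\right) = \frac{609}{8} \approx 76.125$)
$\frac{1}{a} = \frac{1}{\frac{609}{8}} = \frac{8}{609}$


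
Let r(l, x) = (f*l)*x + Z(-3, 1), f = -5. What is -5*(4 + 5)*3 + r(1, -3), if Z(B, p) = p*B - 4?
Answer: -127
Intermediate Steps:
Z(B, p) = -4 + B*p (Z(B, p) = B*p - 4 = -4 + B*p)
r(l, x) = -7 - 5*l*x (r(l, x) = (-5*l)*x + (-4 - 3*1) = -5*l*x + (-4 - 3) = -5*l*x - 7 = -7 - 5*l*x)
-5*(4 + 5)*3 + r(1, -3) = -5*(4 + 5)*3 + (-7 - 5*1*(-3)) = -5*9*3 + (-7 + 15) = -45*3 + 8 = -135 + 8 = -127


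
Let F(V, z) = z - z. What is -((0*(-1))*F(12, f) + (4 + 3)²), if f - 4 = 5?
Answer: -49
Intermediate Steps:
f = 9 (f = 4 + 5 = 9)
F(V, z) = 0
-((0*(-1))*F(12, f) + (4 + 3)²) = -((0*(-1))*0 + (4 + 3)²) = -(0*0 + 7²) = -(0 + 49) = -1*49 = -49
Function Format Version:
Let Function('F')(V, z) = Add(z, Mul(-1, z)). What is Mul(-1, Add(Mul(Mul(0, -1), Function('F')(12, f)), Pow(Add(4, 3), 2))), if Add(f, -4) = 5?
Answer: -49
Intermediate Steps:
f = 9 (f = Add(4, 5) = 9)
Function('F')(V, z) = 0
Mul(-1, Add(Mul(Mul(0, -1), Function('F')(12, f)), Pow(Add(4, 3), 2))) = Mul(-1, Add(Mul(Mul(0, -1), 0), Pow(Add(4, 3), 2))) = Mul(-1, Add(Mul(0, 0), Pow(7, 2))) = Mul(-1, Add(0, 49)) = Mul(-1, 49) = -49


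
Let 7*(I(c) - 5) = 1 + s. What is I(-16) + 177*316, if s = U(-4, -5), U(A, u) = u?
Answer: 391555/7 ≈ 55936.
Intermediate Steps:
s = -5
I(c) = 31/7 (I(c) = 5 + (1 - 5)/7 = 5 + (⅐)*(-4) = 5 - 4/7 = 31/7)
I(-16) + 177*316 = 31/7 + 177*316 = 31/7 + 55932 = 391555/7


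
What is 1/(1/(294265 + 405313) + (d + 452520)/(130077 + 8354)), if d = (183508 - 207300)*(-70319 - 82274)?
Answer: 96843282118/2540129364474159 ≈ 3.8125e-5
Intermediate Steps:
d = 3630492656 (d = -23792*(-152593) = 3630492656)
1/(1/(294265 + 405313) + (d + 452520)/(130077 + 8354)) = 1/(1/(294265 + 405313) + (3630492656 + 452520)/(130077 + 8354)) = 1/(1/699578 + 3630945176/138431) = 1/(2540129364474159/96843282118) = 96843282118/2540129364474159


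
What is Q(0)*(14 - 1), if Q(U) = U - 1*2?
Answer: -26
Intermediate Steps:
Q(U) = -2 + U (Q(U) = U - 2 = -2 + U)
Q(0)*(14 - 1) = (-2 + 0)*(14 - 1) = -2*13 = -26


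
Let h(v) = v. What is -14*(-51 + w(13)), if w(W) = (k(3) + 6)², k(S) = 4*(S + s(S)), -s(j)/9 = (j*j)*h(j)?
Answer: -12740910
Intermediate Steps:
s(j) = -9*j³ (s(j) = -9*j*j*j = -9*j²*j = -9*j³)
k(S) = -36*S³ + 4*S (k(S) = 4*(S - 9*S³) = -36*S³ + 4*S)
w(W) = 910116 (w(W) = ((-36*3³ + 4*3) + 6)² = ((-36*27 + 12) + 6)² = ((-972 + 12) + 6)² = (-960 + 6)² = (-954)² = 910116)
-14*(-51 + w(13)) = -14*(-51 + 910116) = -14*910065 = -12740910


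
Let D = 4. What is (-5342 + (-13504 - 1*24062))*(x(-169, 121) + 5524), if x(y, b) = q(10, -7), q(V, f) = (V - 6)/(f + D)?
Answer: -710899744/3 ≈ -2.3697e+8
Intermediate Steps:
q(V, f) = (-6 + V)/(4 + f) (q(V, f) = (V - 6)/(f + 4) = (-6 + V)/(4 + f))
x(y, b) = -4/3 (x(y, b) = (-6 + 10)/(4 - 7) = 4/(-3) = -1/3*4 = -4/3)
(-5342 + (-13504 - 1*24062))*(x(-169, 121) + 5524) = (-5342 + (-13504 - 1*24062))*(-4/3 + 5524) = (-5342 + (-13504 - 24062))*(16568/3) = (-5342 - 37566)*(16568/3) = -42908*16568/3 = -710899744/3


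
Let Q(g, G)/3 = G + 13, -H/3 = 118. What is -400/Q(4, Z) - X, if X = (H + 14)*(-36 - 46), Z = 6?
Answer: -1589560/57 ≈ -27887.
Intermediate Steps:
H = -354 (H = -3*118 = -354)
Q(g, G) = 39 + 3*G (Q(g, G) = 3*(G + 13) = 3*(13 + G) = 39 + 3*G)
X = 27880 (X = (-354 + 14)*(-36 - 46) = -340*(-82) = 27880)
-400/Q(4, Z) - X = -400/(39 + 3*6) - 1*27880 = -400/(39 + 18) - 27880 = -400/57 - 27880 = -1589560/57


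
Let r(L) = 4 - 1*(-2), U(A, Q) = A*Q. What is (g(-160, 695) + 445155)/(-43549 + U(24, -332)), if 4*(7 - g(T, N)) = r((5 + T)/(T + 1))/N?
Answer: -618775177/71608630 ≈ -8.6411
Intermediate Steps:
r(L) = 6 (r(L) = 4 + 2 = 6)
g(T, N) = 7 - 3/(2*N)
(g(-160, 695) + 445155)/(-43549 + U(24, -332)) = ((7 - 3/2/695) + 445155)/(-43549 + 24*(-332)) = ((7 - 3/2*1/695) + 445155)/(-43549 - 7968) = ((7 - 3/1390) + 445155)/(-51517) = (9727/1390 + 445155)*(-1/51517) = (618775177/1390)*(-1/51517) = -618775177/71608630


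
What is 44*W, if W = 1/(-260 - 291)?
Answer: -44/551 ≈ -0.079855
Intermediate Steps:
W = -1/551 (W = 1/(-551) = -1/551 ≈ -0.0018149)
44*W = 44*(-1/551) = -44/551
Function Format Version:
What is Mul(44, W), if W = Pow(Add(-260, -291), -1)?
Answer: Rational(-44, 551) ≈ -0.079855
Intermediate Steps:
W = Rational(-1, 551) (W = Pow(-551, -1) = Rational(-1, 551) ≈ -0.0018149)
Mul(44, W) = Mul(44, Rational(-1, 551)) = Rational(-44, 551)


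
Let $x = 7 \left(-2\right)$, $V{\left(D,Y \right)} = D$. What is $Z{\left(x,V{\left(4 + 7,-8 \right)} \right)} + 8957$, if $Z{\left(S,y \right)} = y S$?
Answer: $8803$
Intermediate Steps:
$x = -14$
$Z{\left(S,y \right)} = S y$
$Z{\left(x,V{\left(4 + 7,-8 \right)} \right)} + 8957 = - 14 \left(4 + 7\right) + 8957 = \left(-14\right) 11 + 8957 = -154 + 8957 = 8803$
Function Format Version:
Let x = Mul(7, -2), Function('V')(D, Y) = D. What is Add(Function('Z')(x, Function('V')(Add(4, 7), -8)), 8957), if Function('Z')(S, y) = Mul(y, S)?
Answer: 8803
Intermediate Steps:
x = -14
Function('Z')(S, y) = Mul(S, y)
Add(Function('Z')(x, Function('V')(Add(4, 7), -8)), 8957) = Add(Mul(-14, Add(4, 7)), 8957) = Add(Mul(-14, 11), 8957) = Add(-154, 8957) = 8803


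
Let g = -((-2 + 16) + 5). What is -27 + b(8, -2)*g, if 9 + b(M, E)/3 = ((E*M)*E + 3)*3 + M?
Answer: -5955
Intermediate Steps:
b(M, E) = 3*M + 9*M*E**2 (b(M, E) = -27 + 3*(((E*M)*E + 3)*3 + M) = -27 + 3*((M*E**2 + 3)*3 + M) = -27 + 3*((3 + M*E**2)*3 + M) = -27 + 3*((9 + 3*M*E**2) + M) = -27 + 3*(9 + M + 3*M*E**2) = -27 + (27 + 3*M + 9*M*E**2) = 3*M + 9*M*E**2)
g = -19 (g = -(14 + 5) = -1*19 = -19)
-27 + b(8, -2)*g = -27 + (3*8*(1 + 3*(-2)**2))*(-19) = -27 + (3*8*(1 + 3*4))*(-19) = -27 + (3*8*(1 + 12))*(-19) = -27 + (3*8*13)*(-19) = -27 + 312*(-19) = -27 - 5928 = -5955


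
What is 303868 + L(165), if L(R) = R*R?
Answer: 331093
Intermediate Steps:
L(R) = R²
303868 + L(165) = 303868 + 165² = 303868 + 27225 = 331093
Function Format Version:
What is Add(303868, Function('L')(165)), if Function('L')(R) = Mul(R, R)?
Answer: 331093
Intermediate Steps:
Function('L')(R) = Pow(R, 2)
Add(303868, Function('L')(165)) = Add(303868, Pow(165, 2)) = Add(303868, 27225) = 331093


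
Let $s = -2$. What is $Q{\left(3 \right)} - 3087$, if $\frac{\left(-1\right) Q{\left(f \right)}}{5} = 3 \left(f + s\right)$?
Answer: $-3102$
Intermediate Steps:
$Q{\left(f \right)} = 30 - 15 f$ ($Q{\left(f \right)} = - 5 \cdot 3 \left(f - 2\right) = - 5 \cdot 3 \left(-2 + f\right) = - 5 \left(-6 + 3 f\right) = 30 - 15 f$)
$Q{\left(3 \right)} - 3087 = \left(30 - 45\right) - 3087 = -15 - 3087 = -3102$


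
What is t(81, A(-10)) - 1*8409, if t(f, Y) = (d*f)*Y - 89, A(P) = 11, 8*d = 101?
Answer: 22007/8 ≈ 2750.9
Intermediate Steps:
d = 101/8 (d = (⅛)*101 = 101/8 ≈ 12.625)
t(f, Y) = -89 + 101*Y*f/8 (t(f, Y) = (101*f/8)*Y - 89 = 101*Y*f/8 - 89 = -89 + 101*Y*f/8)
t(81, A(-10)) - 1*8409 = (-89 + (101/8)*11*81) - 1*8409 = (-89 + 89991/8) - 8409 = 89279/8 - 8409 = 22007/8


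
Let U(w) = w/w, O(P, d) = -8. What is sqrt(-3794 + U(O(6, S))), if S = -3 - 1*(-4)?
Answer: I*sqrt(3793) ≈ 61.587*I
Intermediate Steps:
S = 1 (S = -3 + 4 = 1)
U(w) = 1
sqrt(-3794 + U(O(6, S))) = sqrt(-3794 + 1) = sqrt(-3793) = I*sqrt(3793)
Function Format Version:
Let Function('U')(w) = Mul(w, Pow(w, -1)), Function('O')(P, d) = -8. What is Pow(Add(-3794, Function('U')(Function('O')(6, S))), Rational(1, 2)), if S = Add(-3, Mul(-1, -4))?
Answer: Mul(I, Pow(3793, Rational(1, 2))) ≈ Mul(61.587, I)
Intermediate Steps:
S = 1 (S = Add(-3, 4) = 1)
Function('U')(w) = 1
Pow(Add(-3794, Function('U')(Function('O')(6, S))), Rational(1, 2)) = Pow(Add(-3794, 1), Rational(1, 2)) = Pow(-3793, Rational(1, 2)) = Mul(I, Pow(3793, Rational(1, 2)))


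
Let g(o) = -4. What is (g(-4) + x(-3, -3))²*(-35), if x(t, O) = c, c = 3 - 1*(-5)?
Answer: -560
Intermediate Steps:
c = 8 (c = 3 + 5 = 8)
x(t, O) = 8
(g(-4) + x(-3, -3))²*(-35) = (-4 + 8)²*(-35) = 4²*(-35) = 16*(-35) = -560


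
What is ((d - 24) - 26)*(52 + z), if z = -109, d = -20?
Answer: 3990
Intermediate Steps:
((d - 24) - 26)*(52 + z) = ((-20 - 24) - 26)*(52 - 109) = (-44 - 26)*(-57) = -70*(-57) = 3990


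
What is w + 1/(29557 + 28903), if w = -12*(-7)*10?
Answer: 49106401/58460 ≈ 840.00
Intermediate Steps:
w = 840 (w = 84*10 = 840)
w + 1/(29557 + 28903) = 840 + 1/(29557 + 28903) = 840 + 1/58460 = 49106401/58460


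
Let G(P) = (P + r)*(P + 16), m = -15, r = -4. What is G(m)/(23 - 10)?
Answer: -19/13 ≈ -1.4615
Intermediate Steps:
G(P) = (-4 + P)*(16 + P) (G(P) = (P - 4)*(P + 16) = (-4 + P)*(16 + P))
G(m)/(23 - 10) = (-64 + (-15)² + 12*(-15))/(23 - 10) = (-64 + 225 - 180)/13 = -19*1/13 = -19/13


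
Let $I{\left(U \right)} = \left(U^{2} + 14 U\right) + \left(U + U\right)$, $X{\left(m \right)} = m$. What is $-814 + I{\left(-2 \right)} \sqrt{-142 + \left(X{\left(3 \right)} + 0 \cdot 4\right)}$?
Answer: $-814 - 28 i \sqrt{139} \approx -814.0 - 330.12 i$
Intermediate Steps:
$I{\left(U \right)} = U^{2} + 16 U$ ($I{\left(U \right)} = \left(U^{2} + 14 U\right) + 2 U = U^{2} + 16 U$)
$-814 + I{\left(-2 \right)} \sqrt{-142 + \left(X{\left(3 \right)} + 0 \cdot 4\right)} = -814 + - 2 \left(16 - 2\right) \sqrt{-142 + \left(3 + 0 \cdot 4\right)} = -814 + \left(-2\right) 14 \sqrt{-142 + \left(3 + 0\right)} = -814 - 28 \sqrt{-142 + 3} = -814 - 28 \sqrt{-139} = -814 - 28 i \sqrt{139}$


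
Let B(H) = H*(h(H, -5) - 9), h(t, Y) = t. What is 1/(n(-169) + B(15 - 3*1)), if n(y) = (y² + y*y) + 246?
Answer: 1/57404 ≈ 1.7420e-5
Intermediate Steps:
n(y) = 246 + 2*y² (n(y) = (y² + y²) + 246 = 2*y² + 246 = 246 + 2*y²)
B(H) = H*(-9 + H) (B(H) = H*(H - 9) = H*(-9 + H))
1/(n(-169) + B(15 - 3*1)) = 1/((246 + 2*(-169)²) + (15 - 3*1)*(-9 + (15 - 3*1))) = 1/((246 + 2*28561) + (15 - 3)*(-9 + (15 - 3))) = 1/((246 + 57122) + 12*(-9 + 12)) = 1/(57368 + 12*3) = 1/(57368 + 36) = 1/57404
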